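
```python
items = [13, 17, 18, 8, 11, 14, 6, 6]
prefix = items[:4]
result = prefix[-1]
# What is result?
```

items has length 8. The slice items[:4] selects indices [0, 1, 2, 3] (0->13, 1->17, 2->18, 3->8), giving [13, 17, 18, 8]. So prefix = [13, 17, 18, 8]. Then prefix[-1] = 8.

8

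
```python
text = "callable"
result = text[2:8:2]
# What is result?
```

text has length 8. The slice text[2:8:2] selects indices [2, 4, 6] (2->'l', 4->'a', 6->'l'), giving 'lal'.

'lal'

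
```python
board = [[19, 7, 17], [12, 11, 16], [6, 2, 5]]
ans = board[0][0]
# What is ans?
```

board[0] = [19, 7, 17]. Taking column 0 of that row yields 19.

19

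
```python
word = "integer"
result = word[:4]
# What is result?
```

word has length 7. The slice word[:4] selects indices [0, 1, 2, 3] (0->'i', 1->'n', 2->'t', 3->'e'), giving 'inte'.

'inte'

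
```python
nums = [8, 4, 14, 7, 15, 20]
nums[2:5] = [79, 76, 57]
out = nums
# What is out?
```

nums starts as [8, 4, 14, 7, 15, 20] (length 6). The slice nums[2:5] covers indices [2, 3, 4] with values [14, 7, 15]. Replacing that slice with [79, 76, 57] (same length) produces [8, 4, 79, 76, 57, 20].

[8, 4, 79, 76, 57, 20]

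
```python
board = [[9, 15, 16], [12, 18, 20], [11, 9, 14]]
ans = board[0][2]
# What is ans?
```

board[0] = [9, 15, 16]. Taking column 2 of that row yields 16.

16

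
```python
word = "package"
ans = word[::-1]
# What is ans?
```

word has length 7. The slice word[::-1] selects indices [6, 5, 4, 3, 2, 1, 0] (6->'e', 5->'g', 4->'a', 3->'k', 2->'c', 1->'a', 0->'p'), giving 'egakcap'.

'egakcap'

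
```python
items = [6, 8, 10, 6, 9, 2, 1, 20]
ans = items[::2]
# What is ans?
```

items has length 8. The slice items[::2] selects indices [0, 2, 4, 6] (0->6, 2->10, 4->9, 6->1), giving [6, 10, 9, 1].

[6, 10, 9, 1]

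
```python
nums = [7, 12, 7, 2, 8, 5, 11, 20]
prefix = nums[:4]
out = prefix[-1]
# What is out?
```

nums has length 8. The slice nums[:4] selects indices [0, 1, 2, 3] (0->7, 1->12, 2->7, 3->2), giving [7, 12, 7, 2]. So prefix = [7, 12, 7, 2]. Then prefix[-1] = 2.

2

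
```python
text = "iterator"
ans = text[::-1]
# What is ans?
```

text has length 8. The slice text[::-1] selects indices [7, 6, 5, 4, 3, 2, 1, 0] (7->'r', 6->'o', 5->'t', 4->'a', 3->'r', 2->'e', 1->'t', 0->'i'), giving 'rotareti'.

'rotareti'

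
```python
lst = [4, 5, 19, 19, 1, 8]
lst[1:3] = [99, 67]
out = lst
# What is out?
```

lst starts as [4, 5, 19, 19, 1, 8] (length 6). The slice lst[1:3] covers indices [1, 2] with values [5, 19]. Replacing that slice with [99, 67] (same length) produces [4, 99, 67, 19, 1, 8].

[4, 99, 67, 19, 1, 8]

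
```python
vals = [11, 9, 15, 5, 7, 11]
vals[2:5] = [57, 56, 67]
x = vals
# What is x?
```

vals starts as [11, 9, 15, 5, 7, 11] (length 6). The slice vals[2:5] covers indices [2, 3, 4] with values [15, 5, 7]. Replacing that slice with [57, 56, 67] (same length) produces [11, 9, 57, 56, 67, 11].

[11, 9, 57, 56, 67, 11]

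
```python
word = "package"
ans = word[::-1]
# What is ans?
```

word has length 7. The slice word[::-1] selects indices [6, 5, 4, 3, 2, 1, 0] (6->'e', 5->'g', 4->'a', 3->'k', 2->'c', 1->'a', 0->'p'), giving 'egakcap'.

'egakcap'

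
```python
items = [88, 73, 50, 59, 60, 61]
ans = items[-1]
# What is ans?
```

items has length 6. Negative index -1 maps to positive index 6 + (-1) = 5. items[5] = 61.

61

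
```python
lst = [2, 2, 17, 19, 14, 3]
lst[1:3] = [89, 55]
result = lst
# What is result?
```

lst starts as [2, 2, 17, 19, 14, 3] (length 6). The slice lst[1:3] covers indices [1, 2] with values [2, 17]. Replacing that slice with [89, 55] (same length) produces [2, 89, 55, 19, 14, 3].

[2, 89, 55, 19, 14, 3]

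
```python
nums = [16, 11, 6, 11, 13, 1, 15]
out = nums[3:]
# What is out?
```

nums has length 7. The slice nums[3:] selects indices [3, 4, 5, 6] (3->11, 4->13, 5->1, 6->15), giving [11, 13, 1, 15].

[11, 13, 1, 15]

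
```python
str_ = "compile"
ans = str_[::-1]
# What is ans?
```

str_ has length 7. The slice str_[::-1] selects indices [6, 5, 4, 3, 2, 1, 0] (6->'e', 5->'l', 4->'i', 3->'p', 2->'m', 1->'o', 0->'c'), giving 'elipmoc'.

'elipmoc'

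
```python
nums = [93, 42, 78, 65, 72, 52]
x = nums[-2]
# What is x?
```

nums has length 6. Negative index -2 maps to positive index 6 + (-2) = 4. nums[4] = 72.

72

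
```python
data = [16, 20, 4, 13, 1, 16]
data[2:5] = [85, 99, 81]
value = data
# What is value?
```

data starts as [16, 20, 4, 13, 1, 16] (length 6). The slice data[2:5] covers indices [2, 3, 4] with values [4, 13, 1]. Replacing that slice with [85, 99, 81] (same length) produces [16, 20, 85, 99, 81, 16].

[16, 20, 85, 99, 81, 16]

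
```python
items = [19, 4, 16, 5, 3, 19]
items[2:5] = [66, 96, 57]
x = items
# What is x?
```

items starts as [19, 4, 16, 5, 3, 19] (length 6). The slice items[2:5] covers indices [2, 3, 4] with values [16, 5, 3]. Replacing that slice with [66, 96, 57] (same length) produces [19, 4, 66, 96, 57, 19].

[19, 4, 66, 96, 57, 19]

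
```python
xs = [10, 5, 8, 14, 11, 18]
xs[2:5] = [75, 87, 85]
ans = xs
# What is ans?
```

xs starts as [10, 5, 8, 14, 11, 18] (length 6). The slice xs[2:5] covers indices [2, 3, 4] with values [8, 14, 11]. Replacing that slice with [75, 87, 85] (same length) produces [10, 5, 75, 87, 85, 18].

[10, 5, 75, 87, 85, 18]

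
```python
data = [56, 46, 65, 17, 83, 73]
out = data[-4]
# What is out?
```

data has length 6. Negative index -4 maps to positive index 6 + (-4) = 2. data[2] = 65.

65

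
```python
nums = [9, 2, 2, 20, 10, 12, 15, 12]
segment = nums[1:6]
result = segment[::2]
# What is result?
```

nums has length 8. The slice nums[1:6] selects indices [1, 2, 3, 4, 5] (1->2, 2->2, 3->20, 4->10, 5->12), giving [2, 2, 20, 10, 12]. So segment = [2, 2, 20, 10, 12]. segment has length 5. The slice segment[::2] selects indices [0, 2, 4] (0->2, 2->20, 4->12), giving [2, 20, 12].

[2, 20, 12]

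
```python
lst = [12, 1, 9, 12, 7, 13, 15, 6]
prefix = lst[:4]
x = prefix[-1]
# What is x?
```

lst has length 8. The slice lst[:4] selects indices [0, 1, 2, 3] (0->12, 1->1, 2->9, 3->12), giving [12, 1, 9, 12]. So prefix = [12, 1, 9, 12]. Then prefix[-1] = 12.

12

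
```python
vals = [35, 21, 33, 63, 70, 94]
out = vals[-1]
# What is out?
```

vals has length 6. Negative index -1 maps to positive index 6 + (-1) = 5. vals[5] = 94.

94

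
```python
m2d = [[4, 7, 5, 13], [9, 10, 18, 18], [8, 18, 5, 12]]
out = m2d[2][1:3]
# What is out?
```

m2d[2] = [8, 18, 5, 12]. m2d[2] has length 4. The slice m2d[2][1:3] selects indices [1, 2] (1->18, 2->5), giving [18, 5].

[18, 5]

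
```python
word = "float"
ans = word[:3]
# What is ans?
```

word has length 5. The slice word[:3] selects indices [0, 1, 2] (0->'f', 1->'l', 2->'o'), giving 'flo'.

'flo'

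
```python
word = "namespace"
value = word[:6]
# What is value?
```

word has length 9. The slice word[:6] selects indices [0, 1, 2, 3, 4, 5] (0->'n', 1->'a', 2->'m', 3->'e', 4->'s', 5->'p'), giving 'namesp'.

'namesp'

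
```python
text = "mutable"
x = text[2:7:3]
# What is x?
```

text has length 7. The slice text[2:7:3] selects indices [2, 5] (2->'t', 5->'l'), giving 'tl'.

'tl'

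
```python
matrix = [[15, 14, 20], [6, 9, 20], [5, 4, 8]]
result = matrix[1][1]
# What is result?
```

matrix[1] = [6, 9, 20]. Taking column 1 of that row yields 9.

9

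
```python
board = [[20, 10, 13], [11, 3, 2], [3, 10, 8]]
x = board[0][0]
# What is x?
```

board[0] = [20, 10, 13]. Taking column 0 of that row yields 20.

20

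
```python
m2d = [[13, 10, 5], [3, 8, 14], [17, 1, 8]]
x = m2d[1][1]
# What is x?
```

m2d[1] = [3, 8, 14]. Taking column 1 of that row yields 8.

8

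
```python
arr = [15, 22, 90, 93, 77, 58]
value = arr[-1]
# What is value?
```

arr has length 6. Negative index -1 maps to positive index 6 + (-1) = 5. arr[5] = 58.

58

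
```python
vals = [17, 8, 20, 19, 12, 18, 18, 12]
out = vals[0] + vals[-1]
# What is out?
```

vals has length 8. vals[0] = 17.
vals has length 8. Negative index -1 maps to positive index 8 + (-1) = 7. vals[7] = 12.
Sum: 17 + 12 = 29.

29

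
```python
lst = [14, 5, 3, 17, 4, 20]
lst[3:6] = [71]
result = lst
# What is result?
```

lst starts as [14, 5, 3, 17, 4, 20] (length 6). The slice lst[3:6] covers indices [3, 4, 5] with values [17, 4, 20]. Replacing that slice with [71] (different length) produces [14, 5, 3, 71].

[14, 5, 3, 71]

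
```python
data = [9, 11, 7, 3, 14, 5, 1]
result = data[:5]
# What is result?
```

data has length 7. The slice data[:5] selects indices [0, 1, 2, 3, 4] (0->9, 1->11, 2->7, 3->3, 4->14), giving [9, 11, 7, 3, 14].

[9, 11, 7, 3, 14]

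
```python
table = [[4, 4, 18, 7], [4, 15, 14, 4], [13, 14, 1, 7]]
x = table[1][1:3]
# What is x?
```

table[1] = [4, 15, 14, 4]. table[1] has length 4. The slice table[1][1:3] selects indices [1, 2] (1->15, 2->14), giving [15, 14].

[15, 14]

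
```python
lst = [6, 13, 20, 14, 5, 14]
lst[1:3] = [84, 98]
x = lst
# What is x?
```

lst starts as [6, 13, 20, 14, 5, 14] (length 6). The slice lst[1:3] covers indices [1, 2] with values [13, 20]. Replacing that slice with [84, 98] (same length) produces [6, 84, 98, 14, 5, 14].

[6, 84, 98, 14, 5, 14]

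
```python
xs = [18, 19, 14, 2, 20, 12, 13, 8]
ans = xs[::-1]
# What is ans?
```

xs has length 8. The slice xs[::-1] selects indices [7, 6, 5, 4, 3, 2, 1, 0] (7->8, 6->13, 5->12, 4->20, 3->2, 2->14, 1->19, 0->18), giving [8, 13, 12, 20, 2, 14, 19, 18].

[8, 13, 12, 20, 2, 14, 19, 18]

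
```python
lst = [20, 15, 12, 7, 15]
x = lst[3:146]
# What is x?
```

lst has length 5. The slice lst[3:146] selects indices [3, 4] (3->7, 4->15), giving [7, 15].

[7, 15]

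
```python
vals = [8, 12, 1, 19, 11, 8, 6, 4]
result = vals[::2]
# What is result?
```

vals has length 8. The slice vals[::2] selects indices [0, 2, 4, 6] (0->8, 2->1, 4->11, 6->6), giving [8, 1, 11, 6].

[8, 1, 11, 6]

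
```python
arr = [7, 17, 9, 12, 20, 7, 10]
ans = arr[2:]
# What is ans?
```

arr has length 7. The slice arr[2:] selects indices [2, 3, 4, 5, 6] (2->9, 3->12, 4->20, 5->7, 6->10), giving [9, 12, 20, 7, 10].

[9, 12, 20, 7, 10]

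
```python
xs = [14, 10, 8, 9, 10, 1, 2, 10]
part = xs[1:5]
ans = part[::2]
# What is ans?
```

xs has length 8. The slice xs[1:5] selects indices [1, 2, 3, 4] (1->10, 2->8, 3->9, 4->10), giving [10, 8, 9, 10]. So part = [10, 8, 9, 10]. part has length 4. The slice part[::2] selects indices [0, 2] (0->10, 2->9), giving [10, 9].

[10, 9]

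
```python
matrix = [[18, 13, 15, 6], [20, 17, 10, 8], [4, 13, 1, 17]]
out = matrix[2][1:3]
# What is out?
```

matrix[2] = [4, 13, 1, 17]. matrix[2] has length 4. The slice matrix[2][1:3] selects indices [1, 2] (1->13, 2->1), giving [13, 1].

[13, 1]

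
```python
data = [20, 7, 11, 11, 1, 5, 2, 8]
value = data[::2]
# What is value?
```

data has length 8. The slice data[::2] selects indices [0, 2, 4, 6] (0->20, 2->11, 4->1, 6->2), giving [20, 11, 1, 2].

[20, 11, 1, 2]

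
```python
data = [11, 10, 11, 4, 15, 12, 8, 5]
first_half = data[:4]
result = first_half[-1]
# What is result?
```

data has length 8. The slice data[:4] selects indices [0, 1, 2, 3] (0->11, 1->10, 2->11, 3->4), giving [11, 10, 11, 4]. So first_half = [11, 10, 11, 4]. Then first_half[-1] = 4.

4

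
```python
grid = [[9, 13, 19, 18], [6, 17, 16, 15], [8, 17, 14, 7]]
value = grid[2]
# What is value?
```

grid has 3 rows. Row 2 is [8, 17, 14, 7].

[8, 17, 14, 7]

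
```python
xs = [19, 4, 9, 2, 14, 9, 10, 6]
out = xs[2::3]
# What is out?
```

xs has length 8. The slice xs[2::3] selects indices [2, 5] (2->9, 5->9), giving [9, 9].

[9, 9]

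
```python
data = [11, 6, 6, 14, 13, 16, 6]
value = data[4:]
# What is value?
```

data has length 7. The slice data[4:] selects indices [4, 5, 6] (4->13, 5->16, 6->6), giving [13, 16, 6].

[13, 16, 6]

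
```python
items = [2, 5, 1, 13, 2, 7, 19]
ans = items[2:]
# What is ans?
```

items has length 7. The slice items[2:] selects indices [2, 3, 4, 5, 6] (2->1, 3->13, 4->2, 5->7, 6->19), giving [1, 13, 2, 7, 19].

[1, 13, 2, 7, 19]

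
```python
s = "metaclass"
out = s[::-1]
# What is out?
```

s has length 9. The slice s[::-1] selects indices [8, 7, 6, 5, 4, 3, 2, 1, 0] (8->'s', 7->'s', 6->'a', 5->'l', 4->'c', 3->'a', 2->'t', 1->'e', 0->'m'), giving 'ssalcatem'.

'ssalcatem'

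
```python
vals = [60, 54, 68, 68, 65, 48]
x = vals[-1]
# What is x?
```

vals has length 6. Negative index -1 maps to positive index 6 + (-1) = 5. vals[5] = 48.

48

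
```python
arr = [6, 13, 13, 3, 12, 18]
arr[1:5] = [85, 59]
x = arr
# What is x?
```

arr starts as [6, 13, 13, 3, 12, 18] (length 6). The slice arr[1:5] covers indices [1, 2, 3, 4] with values [13, 13, 3, 12]. Replacing that slice with [85, 59] (different length) produces [6, 85, 59, 18].

[6, 85, 59, 18]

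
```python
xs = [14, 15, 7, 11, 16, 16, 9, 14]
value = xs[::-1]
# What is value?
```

xs has length 8. The slice xs[::-1] selects indices [7, 6, 5, 4, 3, 2, 1, 0] (7->14, 6->9, 5->16, 4->16, 3->11, 2->7, 1->15, 0->14), giving [14, 9, 16, 16, 11, 7, 15, 14].

[14, 9, 16, 16, 11, 7, 15, 14]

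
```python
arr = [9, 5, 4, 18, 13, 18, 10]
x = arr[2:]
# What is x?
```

arr has length 7. The slice arr[2:] selects indices [2, 3, 4, 5, 6] (2->4, 3->18, 4->13, 5->18, 6->10), giving [4, 18, 13, 18, 10].

[4, 18, 13, 18, 10]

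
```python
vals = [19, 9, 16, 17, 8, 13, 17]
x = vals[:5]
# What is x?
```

vals has length 7. The slice vals[:5] selects indices [0, 1, 2, 3, 4] (0->19, 1->9, 2->16, 3->17, 4->8), giving [19, 9, 16, 17, 8].

[19, 9, 16, 17, 8]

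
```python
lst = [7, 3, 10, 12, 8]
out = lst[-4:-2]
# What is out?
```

lst has length 5. The slice lst[-4:-2] selects indices [1, 2] (1->3, 2->10), giving [3, 10].

[3, 10]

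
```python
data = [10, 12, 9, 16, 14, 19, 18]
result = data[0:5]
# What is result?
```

data has length 7. The slice data[0:5] selects indices [0, 1, 2, 3, 4] (0->10, 1->12, 2->9, 3->16, 4->14), giving [10, 12, 9, 16, 14].

[10, 12, 9, 16, 14]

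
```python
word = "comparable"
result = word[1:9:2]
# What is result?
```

word has length 10. The slice word[1:9:2] selects indices [1, 3, 5, 7] (1->'o', 3->'p', 5->'r', 7->'b'), giving 'oprb'.

'oprb'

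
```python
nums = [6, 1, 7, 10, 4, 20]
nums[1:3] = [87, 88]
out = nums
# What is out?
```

nums starts as [6, 1, 7, 10, 4, 20] (length 6). The slice nums[1:3] covers indices [1, 2] with values [1, 7]. Replacing that slice with [87, 88] (same length) produces [6, 87, 88, 10, 4, 20].

[6, 87, 88, 10, 4, 20]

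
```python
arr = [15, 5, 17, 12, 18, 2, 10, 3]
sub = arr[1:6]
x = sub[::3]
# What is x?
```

arr has length 8. The slice arr[1:6] selects indices [1, 2, 3, 4, 5] (1->5, 2->17, 3->12, 4->18, 5->2), giving [5, 17, 12, 18, 2]. So sub = [5, 17, 12, 18, 2]. sub has length 5. The slice sub[::3] selects indices [0, 3] (0->5, 3->18), giving [5, 18].

[5, 18]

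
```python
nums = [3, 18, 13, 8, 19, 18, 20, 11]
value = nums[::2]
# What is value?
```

nums has length 8. The slice nums[::2] selects indices [0, 2, 4, 6] (0->3, 2->13, 4->19, 6->20), giving [3, 13, 19, 20].

[3, 13, 19, 20]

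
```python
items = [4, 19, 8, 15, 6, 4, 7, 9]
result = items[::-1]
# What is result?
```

items has length 8. The slice items[::-1] selects indices [7, 6, 5, 4, 3, 2, 1, 0] (7->9, 6->7, 5->4, 4->6, 3->15, 2->8, 1->19, 0->4), giving [9, 7, 4, 6, 15, 8, 19, 4].

[9, 7, 4, 6, 15, 8, 19, 4]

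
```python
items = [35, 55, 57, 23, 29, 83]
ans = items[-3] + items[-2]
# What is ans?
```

items has length 6. Negative index -3 maps to positive index 6 + (-3) = 3. items[3] = 23.
items has length 6. Negative index -2 maps to positive index 6 + (-2) = 4. items[4] = 29.
Sum: 23 + 29 = 52.

52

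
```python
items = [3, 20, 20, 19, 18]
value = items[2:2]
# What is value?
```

items has length 5. The slice items[2:2] resolves to an empty index range, so the result is [].

[]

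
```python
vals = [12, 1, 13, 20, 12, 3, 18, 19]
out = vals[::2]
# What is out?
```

vals has length 8. The slice vals[::2] selects indices [0, 2, 4, 6] (0->12, 2->13, 4->12, 6->18), giving [12, 13, 12, 18].

[12, 13, 12, 18]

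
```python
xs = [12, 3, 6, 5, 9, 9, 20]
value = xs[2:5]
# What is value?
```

xs has length 7. The slice xs[2:5] selects indices [2, 3, 4] (2->6, 3->5, 4->9), giving [6, 5, 9].

[6, 5, 9]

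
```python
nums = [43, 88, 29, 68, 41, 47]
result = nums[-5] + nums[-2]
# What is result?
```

nums has length 6. Negative index -5 maps to positive index 6 + (-5) = 1. nums[1] = 88.
nums has length 6. Negative index -2 maps to positive index 6 + (-2) = 4. nums[4] = 41.
Sum: 88 + 41 = 129.

129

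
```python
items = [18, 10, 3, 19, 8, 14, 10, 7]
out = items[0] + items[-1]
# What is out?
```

items has length 8. items[0] = 18.
items has length 8. Negative index -1 maps to positive index 8 + (-1) = 7. items[7] = 7.
Sum: 18 + 7 = 25.

25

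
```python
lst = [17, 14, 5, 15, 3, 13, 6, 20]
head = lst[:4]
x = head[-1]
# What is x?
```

lst has length 8. The slice lst[:4] selects indices [0, 1, 2, 3] (0->17, 1->14, 2->5, 3->15), giving [17, 14, 5, 15]. So head = [17, 14, 5, 15]. Then head[-1] = 15.

15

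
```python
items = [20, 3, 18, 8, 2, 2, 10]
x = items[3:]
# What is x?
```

items has length 7. The slice items[3:] selects indices [3, 4, 5, 6] (3->8, 4->2, 5->2, 6->10), giving [8, 2, 2, 10].

[8, 2, 2, 10]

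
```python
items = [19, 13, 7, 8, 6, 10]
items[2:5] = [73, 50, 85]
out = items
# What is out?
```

items starts as [19, 13, 7, 8, 6, 10] (length 6). The slice items[2:5] covers indices [2, 3, 4] with values [7, 8, 6]. Replacing that slice with [73, 50, 85] (same length) produces [19, 13, 73, 50, 85, 10].

[19, 13, 73, 50, 85, 10]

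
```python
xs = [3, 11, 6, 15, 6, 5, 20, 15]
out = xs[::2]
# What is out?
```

xs has length 8. The slice xs[::2] selects indices [0, 2, 4, 6] (0->3, 2->6, 4->6, 6->20), giving [3, 6, 6, 20].

[3, 6, 6, 20]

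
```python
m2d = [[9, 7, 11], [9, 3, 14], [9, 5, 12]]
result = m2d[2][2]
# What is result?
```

m2d[2] = [9, 5, 12]. Taking column 2 of that row yields 12.

12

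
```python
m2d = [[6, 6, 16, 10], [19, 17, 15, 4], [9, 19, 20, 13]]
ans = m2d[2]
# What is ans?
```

m2d has 3 rows. Row 2 is [9, 19, 20, 13].

[9, 19, 20, 13]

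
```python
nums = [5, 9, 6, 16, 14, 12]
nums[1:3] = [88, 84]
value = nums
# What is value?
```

nums starts as [5, 9, 6, 16, 14, 12] (length 6). The slice nums[1:3] covers indices [1, 2] with values [9, 6]. Replacing that slice with [88, 84] (same length) produces [5, 88, 84, 16, 14, 12].

[5, 88, 84, 16, 14, 12]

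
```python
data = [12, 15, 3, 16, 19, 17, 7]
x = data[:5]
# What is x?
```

data has length 7. The slice data[:5] selects indices [0, 1, 2, 3, 4] (0->12, 1->15, 2->3, 3->16, 4->19), giving [12, 15, 3, 16, 19].

[12, 15, 3, 16, 19]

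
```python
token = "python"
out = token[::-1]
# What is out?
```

token has length 6. The slice token[::-1] selects indices [5, 4, 3, 2, 1, 0] (5->'n', 4->'o', 3->'h', 2->'t', 1->'y', 0->'p'), giving 'nohtyp'.

'nohtyp'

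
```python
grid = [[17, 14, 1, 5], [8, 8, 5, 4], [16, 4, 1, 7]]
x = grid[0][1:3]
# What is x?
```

grid[0] = [17, 14, 1, 5]. grid[0] has length 4. The slice grid[0][1:3] selects indices [1, 2] (1->14, 2->1), giving [14, 1].

[14, 1]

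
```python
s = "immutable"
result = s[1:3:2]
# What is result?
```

s has length 9. The slice s[1:3:2] selects indices [1] (1->'m'), giving 'm'.

'm'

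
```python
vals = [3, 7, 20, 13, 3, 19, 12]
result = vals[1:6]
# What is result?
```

vals has length 7. The slice vals[1:6] selects indices [1, 2, 3, 4, 5] (1->7, 2->20, 3->13, 4->3, 5->19), giving [7, 20, 13, 3, 19].

[7, 20, 13, 3, 19]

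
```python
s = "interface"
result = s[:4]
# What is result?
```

s has length 9. The slice s[:4] selects indices [0, 1, 2, 3] (0->'i', 1->'n', 2->'t', 3->'e'), giving 'inte'.

'inte'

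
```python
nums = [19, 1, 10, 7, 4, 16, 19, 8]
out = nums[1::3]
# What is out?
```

nums has length 8. The slice nums[1::3] selects indices [1, 4, 7] (1->1, 4->4, 7->8), giving [1, 4, 8].

[1, 4, 8]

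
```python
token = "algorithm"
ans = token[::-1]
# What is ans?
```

token has length 9. The slice token[::-1] selects indices [8, 7, 6, 5, 4, 3, 2, 1, 0] (8->'m', 7->'h', 6->'t', 5->'i', 4->'r', 3->'o', 2->'g', 1->'l', 0->'a'), giving 'mhtirogla'.

'mhtirogla'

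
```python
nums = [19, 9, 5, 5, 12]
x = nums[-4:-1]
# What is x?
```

nums has length 5. The slice nums[-4:-1] selects indices [1, 2, 3] (1->9, 2->5, 3->5), giving [9, 5, 5].

[9, 5, 5]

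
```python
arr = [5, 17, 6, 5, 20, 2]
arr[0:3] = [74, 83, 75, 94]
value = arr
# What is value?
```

arr starts as [5, 17, 6, 5, 20, 2] (length 6). The slice arr[0:3] covers indices [0, 1, 2] with values [5, 17, 6]. Replacing that slice with [74, 83, 75, 94] (different length) produces [74, 83, 75, 94, 5, 20, 2].

[74, 83, 75, 94, 5, 20, 2]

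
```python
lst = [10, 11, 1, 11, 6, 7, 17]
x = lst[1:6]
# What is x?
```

lst has length 7. The slice lst[1:6] selects indices [1, 2, 3, 4, 5] (1->11, 2->1, 3->11, 4->6, 5->7), giving [11, 1, 11, 6, 7].

[11, 1, 11, 6, 7]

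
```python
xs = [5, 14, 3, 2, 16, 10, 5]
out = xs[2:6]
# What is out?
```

xs has length 7. The slice xs[2:6] selects indices [2, 3, 4, 5] (2->3, 3->2, 4->16, 5->10), giving [3, 2, 16, 10].

[3, 2, 16, 10]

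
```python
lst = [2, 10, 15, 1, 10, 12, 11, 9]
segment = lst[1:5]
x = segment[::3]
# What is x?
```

lst has length 8. The slice lst[1:5] selects indices [1, 2, 3, 4] (1->10, 2->15, 3->1, 4->10), giving [10, 15, 1, 10]. So segment = [10, 15, 1, 10]. segment has length 4. The slice segment[::3] selects indices [0, 3] (0->10, 3->10), giving [10, 10].

[10, 10]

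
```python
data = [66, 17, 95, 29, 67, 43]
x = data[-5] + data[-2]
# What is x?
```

data has length 6. Negative index -5 maps to positive index 6 + (-5) = 1. data[1] = 17.
data has length 6. Negative index -2 maps to positive index 6 + (-2) = 4. data[4] = 67.
Sum: 17 + 67 = 84.

84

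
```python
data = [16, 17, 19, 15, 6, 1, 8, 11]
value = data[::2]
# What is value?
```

data has length 8. The slice data[::2] selects indices [0, 2, 4, 6] (0->16, 2->19, 4->6, 6->8), giving [16, 19, 6, 8].

[16, 19, 6, 8]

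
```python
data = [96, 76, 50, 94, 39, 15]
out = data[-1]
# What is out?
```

data has length 6. Negative index -1 maps to positive index 6 + (-1) = 5. data[5] = 15.

15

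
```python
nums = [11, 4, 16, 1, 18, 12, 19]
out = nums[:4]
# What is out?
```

nums has length 7. The slice nums[:4] selects indices [0, 1, 2, 3] (0->11, 1->4, 2->16, 3->1), giving [11, 4, 16, 1].

[11, 4, 16, 1]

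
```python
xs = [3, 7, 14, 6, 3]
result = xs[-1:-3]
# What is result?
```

xs has length 5. The slice xs[-1:-3] resolves to an empty index range, so the result is [].

[]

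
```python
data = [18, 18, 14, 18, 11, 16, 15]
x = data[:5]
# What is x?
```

data has length 7. The slice data[:5] selects indices [0, 1, 2, 3, 4] (0->18, 1->18, 2->14, 3->18, 4->11), giving [18, 18, 14, 18, 11].

[18, 18, 14, 18, 11]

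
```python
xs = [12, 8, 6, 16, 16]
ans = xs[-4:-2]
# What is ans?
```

xs has length 5. The slice xs[-4:-2] selects indices [1, 2] (1->8, 2->6), giving [8, 6].

[8, 6]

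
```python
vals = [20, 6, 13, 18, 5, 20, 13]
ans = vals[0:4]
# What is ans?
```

vals has length 7. The slice vals[0:4] selects indices [0, 1, 2, 3] (0->20, 1->6, 2->13, 3->18), giving [20, 6, 13, 18].

[20, 6, 13, 18]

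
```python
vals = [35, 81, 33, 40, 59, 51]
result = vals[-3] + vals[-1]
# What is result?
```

vals has length 6. Negative index -3 maps to positive index 6 + (-3) = 3. vals[3] = 40.
vals has length 6. Negative index -1 maps to positive index 6 + (-1) = 5. vals[5] = 51.
Sum: 40 + 51 = 91.

91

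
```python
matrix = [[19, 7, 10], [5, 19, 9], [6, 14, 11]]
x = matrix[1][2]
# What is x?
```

matrix[1] = [5, 19, 9]. Taking column 2 of that row yields 9.

9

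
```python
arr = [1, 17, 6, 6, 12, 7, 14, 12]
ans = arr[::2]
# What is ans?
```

arr has length 8. The slice arr[::2] selects indices [0, 2, 4, 6] (0->1, 2->6, 4->12, 6->14), giving [1, 6, 12, 14].

[1, 6, 12, 14]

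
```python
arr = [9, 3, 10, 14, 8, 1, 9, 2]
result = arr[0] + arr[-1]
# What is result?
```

arr has length 8. arr[0] = 9.
arr has length 8. Negative index -1 maps to positive index 8 + (-1) = 7. arr[7] = 2.
Sum: 9 + 2 = 11.

11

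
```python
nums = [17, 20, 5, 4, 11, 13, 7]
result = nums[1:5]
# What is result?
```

nums has length 7. The slice nums[1:5] selects indices [1, 2, 3, 4] (1->20, 2->5, 3->4, 4->11), giving [20, 5, 4, 11].

[20, 5, 4, 11]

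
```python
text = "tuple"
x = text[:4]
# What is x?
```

text has length 5. The slice text[:4] selects indices [0, 1, 2, 3] (0->'t', 1->'u', 2->'p', 3->'l'), giving 'tupl'.

'tupl'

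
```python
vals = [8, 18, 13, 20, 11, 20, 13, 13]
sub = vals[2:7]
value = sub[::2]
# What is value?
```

vals has length 8. The slice vals[2:7] selects indices [2, 3, 4, 5, 6] (2->13, 3->20, 4->11, 5->20, 6->13), giving [13, 20, 11, 20, 13]. So sub = [13, 20, 11, 20, 13]. sub has length 5. The slice sub[::2] selects indices [0, 2, 4] (0->13, 2->11, 4->13), giving [13, 11, 13].

[13, 11, 13]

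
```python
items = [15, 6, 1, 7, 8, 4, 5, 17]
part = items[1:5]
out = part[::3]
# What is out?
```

items has length 8. The slice items[1:5] selects indices [1, 2, 3, 4] (1->6, 2->1, 3->7, 4->8), giving [6, 1, 7, 8]. So part = [6, 1, 7, 8]. part has length 4. The slice part[::3] selects indices [0, 3] (0->6, 3->8), giving [6, 8].

[6, 8]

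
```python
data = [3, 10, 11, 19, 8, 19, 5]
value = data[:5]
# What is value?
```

data has length 7. The slice data[:5] selects indices [0, 1, 2, 3, 4] (0->3, 1->10, 2->11, 3->19, 4->8), giving [3, 10, 11, 19, 8].

[3, 10, 11, 19, 8]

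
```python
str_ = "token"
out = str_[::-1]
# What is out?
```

str_ has length 5. The slice str_[::-1] selects indices [4, 3, 2, 1, 0] (4->'n', 3->'e', 2->'k', 1->'o', 0->'t'), giving 'nekot'.

'nekot'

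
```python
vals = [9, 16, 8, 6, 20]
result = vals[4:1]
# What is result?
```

vals has length 5. The slice vals[4:1] resolves to an empty index range, so the result is [].

[]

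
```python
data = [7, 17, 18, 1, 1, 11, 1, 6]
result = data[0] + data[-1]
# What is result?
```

data has length 8. data[0] = 7.
data has length 8. Negative index -1 maps to positive index 8 + (-1) = 7. data[7] = 6.
Sum: 7 + 6 = 13.

13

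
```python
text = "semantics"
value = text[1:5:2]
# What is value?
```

text has length 9. The slice text[1:5:2] selects indices [1, 3] (1->'e', 3->'a'), giving 'ea'.

'ea'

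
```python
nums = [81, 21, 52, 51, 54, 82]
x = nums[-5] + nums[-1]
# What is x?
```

nums has length 6. Negative index -5 maps to positive index 6 + (-5) = 1. nums[1] = 21.
nums has length 6. Negative index -1 maps to positive index 6 + (-1) = 5. nums[5] = 82.
Sum: 21 + 82 = 103.

103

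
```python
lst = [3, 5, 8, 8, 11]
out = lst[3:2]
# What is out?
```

lst has length 5. The slice lst[3:2] resolves to an empty index range, so the result is [].

[]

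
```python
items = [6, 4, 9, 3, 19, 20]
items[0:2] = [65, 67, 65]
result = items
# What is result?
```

items starts as [6, 4, 9, 3, 19, 20] (length 6). The slice items[0:2] covers indices [0, 1] with values [6, 4]. Replacing that slice with [65, 67, 65] (different length) produces [65, 67, 65, 9, 3, 19, 20].

[65, 67, 65, 9, 3, 19, 20]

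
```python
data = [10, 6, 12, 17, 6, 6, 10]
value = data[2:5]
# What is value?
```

data has length 7. The slice data[2:5] selects indices [2, 3, 4] (2->12, 3->17, 4->6), giving [12, 17, 6].

[12, 17, 6]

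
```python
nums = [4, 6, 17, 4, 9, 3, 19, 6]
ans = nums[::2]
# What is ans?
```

nums has length 8. The slice nums[::2] selects indices [0, 2, 4, 6] (0->4, 2->17, 4->9, 6->19), giving [4, 17, 9, 19].

[4, 17, 9, 19]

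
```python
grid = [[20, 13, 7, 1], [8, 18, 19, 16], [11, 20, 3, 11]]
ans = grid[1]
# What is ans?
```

grid has 3 rows. Row 1 is [8, 18, 19, 16].

[8, 18, 19, 16]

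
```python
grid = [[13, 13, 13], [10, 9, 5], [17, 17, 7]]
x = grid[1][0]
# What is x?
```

grid[1] = [10, 9, 5]. Taking column 0 of that row yields 10.

10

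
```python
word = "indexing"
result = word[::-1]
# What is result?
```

word has length 8. The slice word[::-1] selects indices [7, 6, 5, 4, 3, 2, 1, 0] (7->'g', 6->'n', 5->'i', 4->'x', 3->'e', 2->'d', 1->'n', 0->'i'), giving 'gnixedni'.

'gnixedni'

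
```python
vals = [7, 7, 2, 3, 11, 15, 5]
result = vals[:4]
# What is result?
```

vals has length 7. The slice vals[:4] selects indices [0, 1, 2, 3] (0->7, 1->7, 2->2, 3->3), giving [7, 7, 2, 3].

[7, 7, 2, 3]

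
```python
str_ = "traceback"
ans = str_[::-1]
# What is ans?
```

str_ has length 9. The slice str_[::-1] selects indices [8, 7, 6, 5, 4, 3, 2, 1, 0] (8->'k', 7->'c', 6->'a', 5->'b', 4->'e', 3->'c', 2->'a', 1->'r', 0->'t'), giving 'kcabecart'.

'kcabecart'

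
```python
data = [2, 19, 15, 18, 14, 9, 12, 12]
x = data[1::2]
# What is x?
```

data has length 8. The slice data[1::2] selects indices [1, 3, 5, 7] (1->19, 3->18, 5->9, 7->12), giving [19, 18, 9, 12].

[19, 18, 9, 12]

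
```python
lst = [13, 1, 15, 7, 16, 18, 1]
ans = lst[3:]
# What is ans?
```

lst has length 7. The slice lst[3:] selects indices [3, 4, 5, 6] (3->7, 4->16, 5->18, 6->1), giving [7, 16, 18, 1].

[7, 16, 18, 1]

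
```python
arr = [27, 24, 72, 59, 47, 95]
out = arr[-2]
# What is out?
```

arr has length 6. Negative index -2 maps to positive index 6 + (-2) = 4. arr[4] = 47.

47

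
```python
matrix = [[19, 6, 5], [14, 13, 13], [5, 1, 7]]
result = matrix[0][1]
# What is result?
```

matrix[0] = [19, 6, 5]. Taking column 1 of that row yields 6.

6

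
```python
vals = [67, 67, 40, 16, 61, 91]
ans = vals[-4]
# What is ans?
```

vals has length 6. Negative index -4 maps to positive index 6 + (-4) = 2. vals[2] = 40.

40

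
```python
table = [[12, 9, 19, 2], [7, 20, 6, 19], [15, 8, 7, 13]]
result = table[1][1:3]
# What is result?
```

table[1] = [7, 20, 6, 19]. table[1] has length 4. The slice table[1][1:3] selects indices [1, 2] (1->20, 2->6), giving [20, 6].

[20, 6]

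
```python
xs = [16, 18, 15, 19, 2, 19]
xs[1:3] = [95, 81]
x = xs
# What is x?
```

xs starts as [16, 18, 15, 19, 2, 19] (length 6). The slice xs[1:3] covers indices [1, 2] with values [18, 15]. Replacing that slice with [95, 81] (same length) produces [16, 95, 81, 19, 2, 19].

[16, 95, 81, 19, 2, 19]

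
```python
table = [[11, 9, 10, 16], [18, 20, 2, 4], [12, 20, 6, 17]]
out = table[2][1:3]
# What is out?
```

table[2] = [12, 20, 6, 17]. table[2] has length 4. The slice table[2][1:3] selects indices [1, 2] (1->20, 2->6), giving [20, 6].

[20, 6]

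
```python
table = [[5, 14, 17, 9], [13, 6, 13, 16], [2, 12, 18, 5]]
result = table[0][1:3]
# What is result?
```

table[0] = [5, 14, 17, 9]. table[0] has length 4. The slice table[0][1:3] selects indices [1, 2] (1->14, 2->17), giving [14, 17].

[14, 17]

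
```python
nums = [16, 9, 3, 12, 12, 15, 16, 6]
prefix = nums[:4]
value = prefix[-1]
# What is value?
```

nums has length 8. The slice nums[:4] selects indices [0, 1, 2, 3] (0->16, 1->9, 2->3, 3->12), giving [16, 9, 3, 12]. So prefix = [16, 9, 3, 12]. Then prefix[-1] = 12.

12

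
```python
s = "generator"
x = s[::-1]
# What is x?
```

s has length 9. The slice s[::-1] selects indices [8, 7, 6, 5, 4, 3, 2, 1, 0] (8->'r', 7->'o', 6->'t', 5->'a', 4->'r', 3->'e', 2->'n', 1->'e', 0->'g'), giving 'rotareneg'.

'rotareneg'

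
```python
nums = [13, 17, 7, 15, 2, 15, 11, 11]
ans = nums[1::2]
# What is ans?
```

nums has length 8. The slice nums[1::2] selects indices [1, 3, 5, 7] (1->17, 3->15, 5->15, 7->11), giving [17, 15, 15, 11].

[17, 15, 15, 11]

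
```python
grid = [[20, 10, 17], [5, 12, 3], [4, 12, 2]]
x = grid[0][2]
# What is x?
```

grid[0] = [20, 10, 17]. Taking column 2 of that row yields 17.

17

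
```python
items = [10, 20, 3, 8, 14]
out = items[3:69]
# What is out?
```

items has length 5. The slice items[3:69] selects indices [3, 4] (3->8, 4->14), giving [8, 14].

[8, 14]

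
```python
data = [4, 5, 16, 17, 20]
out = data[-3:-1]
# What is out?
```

data has length 5. The slice data[-3:-1] selects indices [2, 3] (2->16, 3->17), giving [16, 17].

[16, 17]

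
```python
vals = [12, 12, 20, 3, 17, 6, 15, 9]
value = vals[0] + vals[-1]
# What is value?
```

vals has length 8. vals[0] = 12.
vals has length 8. Negative index -1 maps to positive index 8 + (-1) = 7. vals[7] = 9.
Sum: 12 + 9 = 21.

21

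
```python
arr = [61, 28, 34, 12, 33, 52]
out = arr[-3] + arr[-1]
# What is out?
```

arr has length 6. Negative index -3 maps to positive index 6 + (-3) = 3. arr[3] = 12.
arr has length 6. Negative index -1 maps to positive index 6 + (-1) = 5. arr[5] = 52.
Sum: 12 + 52 = 64.

64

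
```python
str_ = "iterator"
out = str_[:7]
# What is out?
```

str_ has length 8. The slice str_[:7] selects indices [0, 1, 2, 3, 4, 5, 6] (0->'i', 1->'t', 2->'e', 3->'r', 4->'a', 5->'t', 6->'o'), giving 'iterato'.

'iterato'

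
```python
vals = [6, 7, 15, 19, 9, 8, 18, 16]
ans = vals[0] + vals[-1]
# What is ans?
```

vals has length 8. vals[0] = 6.
vals has length 8. Negative index -1 maps to positive index 8 + (-1) = 7. vals[7] = 16.
Sum: 6 + 16 = 22.

22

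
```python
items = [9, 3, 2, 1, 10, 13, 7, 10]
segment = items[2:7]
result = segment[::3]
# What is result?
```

items has length 8. The slice items[2:7] selects indices [2, 3, 4, 5, 6] (2->2, 3->1, 4->10, 5->13, 6->7), giving [2, 1, 10, 13, 7]. So segment = [2, 1, 10, 13, 7]. segment has length 5. The slice segment[::3] selects indices [0, 3] (0->2, 3->13), giving [2, 13].

[2, 13]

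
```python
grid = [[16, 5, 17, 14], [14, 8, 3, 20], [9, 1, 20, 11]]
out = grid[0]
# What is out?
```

grid has 3 rows. Row 0 is [16, 5, 17, 14].

[16, 5, 17, 14]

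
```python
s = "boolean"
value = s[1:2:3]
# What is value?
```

s has length 7. The slice s[1:2:3] selects indices [1] (1->'o'), giving 'o'.

'o'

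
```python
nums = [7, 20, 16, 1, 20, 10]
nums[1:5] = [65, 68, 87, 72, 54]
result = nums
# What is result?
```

nums starts as [7, 20, 16, 1, 20, 10] (length 6). The slice nums[1:5] covers indices [1, 2, 3, 4] with values [20, 16, 1, 20]. Replacing that slice with [65, 68, 87, 72, 54] (different length) produces [7, 65, 68, 87, 72, 54, 10].

[7, 65, 68, 87, 72, 54, 10]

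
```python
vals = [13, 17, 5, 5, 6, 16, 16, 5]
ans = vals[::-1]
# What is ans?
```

vals has length 8. The slice vals[::-1] selects indices [7, 6, 5, 4, 3, 2, 1, 0] (7->5, 6->16, 5->16, 4->6, 3->5, 2->5, 1->17, 0->13), giving [5, 16, 16, 6, 5, 5, 17, 13].

[5, 16, 16, 6, 5, 5, 17, 13]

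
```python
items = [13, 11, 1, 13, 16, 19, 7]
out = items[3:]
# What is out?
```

items has length 7. The slice items[3:] selects indices [3, 4, 5, 6] (3->13, 4->16, 5->19, 6->7), giving [13, 16, 19, 7].

[13, 16, 19, 7]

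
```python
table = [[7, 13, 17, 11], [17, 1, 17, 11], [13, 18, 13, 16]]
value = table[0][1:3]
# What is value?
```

table[0] = [7, 13, 17, 11]. table[0] has length 4. The slice table[0][1:3] selects indices [1, 2] (1->13, 2->17), giving [13, 17].

[13, 17]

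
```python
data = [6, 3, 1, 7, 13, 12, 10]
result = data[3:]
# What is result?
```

data has length 7. The slice data[3:] selects indices [3, 4, 5, 6] (3->7, 4->13, 5->12, 6->10), giving [7, 13, 12, 10].

[7, 13, 12, 10]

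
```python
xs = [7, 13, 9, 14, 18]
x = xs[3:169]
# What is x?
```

xs has length 5. The slice xs[3:169] selects indices [3, 4] (3->14, 4->18), giving [14, 18].

[14, 18]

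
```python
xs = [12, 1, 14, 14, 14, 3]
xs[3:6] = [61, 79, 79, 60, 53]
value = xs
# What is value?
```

xs starts as [12, 1, 14, 14, 14, 3] (length 6). The slice xs[3:6] covers indices [3, 4, 5] with values [14, 14, 3]. Replacing that slice with [61, 79, 79, 60, 53] (different length) produces [12, 1, 14, 61, 79, 79, 60, 53].

[12, 1, 14, 61, 79, 79, 60, 53]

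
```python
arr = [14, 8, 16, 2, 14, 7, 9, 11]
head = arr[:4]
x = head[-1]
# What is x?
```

arr has length 8. The slice arr[:4] selects indices [0, 1, 2, 3] (0->14, 1->8, 2->16, 3->2), giving [14, 8, 16, 2]. So head = [14, 8, 16, 2]. Then head[-1] = 2.

2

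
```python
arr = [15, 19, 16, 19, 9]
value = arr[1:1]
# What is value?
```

arr has length 5. The slice arr[1:1] resolves to an empty index range, so the result is [].

[]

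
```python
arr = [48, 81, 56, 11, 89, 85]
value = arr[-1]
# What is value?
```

arr has length 6. Negative index -1 maps to positive index 6 + (-1) = 5. arr[5] = 85.

85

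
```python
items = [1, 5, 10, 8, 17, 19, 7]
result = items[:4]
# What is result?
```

items has length 7. The slice items[:4] selects indices [0, 1, 2, 3] (0->1, 1->5, 2->10, 3->8), giving [1, 5, 10, 8].

[1, 5, 10, 8]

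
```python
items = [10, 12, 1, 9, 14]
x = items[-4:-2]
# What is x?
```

items has length 5. The slice items[-4:-2] selects indices [1, 2] (1->12, 2->1), giving [12, 1].

[12, 1]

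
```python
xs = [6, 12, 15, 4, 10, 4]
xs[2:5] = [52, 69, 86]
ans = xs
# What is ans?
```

xs starts as [6, 12, 15, 4, 10, 4] (length 6). The slice xs[2:5] covers indices [2, 3, 4] with values [15, 4, 10]. Replacing that slice with [52, 69, 86] (same length) produces [6, 12, 52, 69, 86, 4].

[6, 12, 52, 69, 86, 4]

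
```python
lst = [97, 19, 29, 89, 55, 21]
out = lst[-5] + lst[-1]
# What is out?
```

lst has length 6. Negative index -5 maps to positive index 6 + (-5) = 1. lst[1] = 19.
lst has length 6. Negative index -1 maps to positive index 6 + (-1) = 5. lst[5] = 21.
Sum: 19 + 21 = 40.

40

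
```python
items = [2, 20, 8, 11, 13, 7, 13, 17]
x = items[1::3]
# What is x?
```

items has length 8. The slice items[1::3] selects indices [1, 4, 7] (1->20, 4->13, 7->17), giving [20, 13, 17].

[20, 13, 17]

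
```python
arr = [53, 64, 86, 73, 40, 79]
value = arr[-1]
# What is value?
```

arr has length 6. Negative index -1 maps to positive index 6 + (-1) = 5. arr[5] = 79.

79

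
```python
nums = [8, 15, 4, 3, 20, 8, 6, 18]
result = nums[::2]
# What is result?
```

nums has length 8. The slice nums[::2] selects indices [0, 2, 4, 6] (0->8, 2->4, 4->20, 6->6), giving [8, 4, 20, 6].

[8, 4, 20, 6]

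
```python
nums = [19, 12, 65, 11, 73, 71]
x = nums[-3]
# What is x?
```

nums has length 6. Negative index -3 maps to positive index 6 + (-3) = 3. nums[3] = 11.

11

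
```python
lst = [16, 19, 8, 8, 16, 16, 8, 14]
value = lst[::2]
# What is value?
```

lst has length 8. The slice lst[::2] selects indices [0, 2, 4, 6] (0->16, 2->8, 4->16, 6->8), giving [16, 8, 16, 8].

[16, 8, 16, 8]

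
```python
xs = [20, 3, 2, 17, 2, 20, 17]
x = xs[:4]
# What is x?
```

xs has length 7. The slice xs[:4] selects indices [0, 1, 2, 3] (0->20, 1->3, 2->2, 3->17), giving [20, 3, 2, 17].

[20, 3, 2, 17]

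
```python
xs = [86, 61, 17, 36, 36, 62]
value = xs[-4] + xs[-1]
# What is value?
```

xs has length 6. Negative index -4 maps to positive index 6 + (-4) = 2. xs[2] = 17.
xs has length 6. Negative index -1 maps to positive index 6 + (-1) = 5. xs[5] = 62.
Sum: 17 + 62 = 79.

79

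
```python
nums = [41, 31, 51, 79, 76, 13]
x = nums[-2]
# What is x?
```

nums has length 6. Negative index -2 maps to positive index 6 + (-2) = 4. nums[4] = 76.

76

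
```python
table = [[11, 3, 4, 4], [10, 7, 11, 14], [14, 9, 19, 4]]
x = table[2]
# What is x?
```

table has 3 rows. Row 2 is [14, 9, 19, 4].

[14, 9, 19, 4]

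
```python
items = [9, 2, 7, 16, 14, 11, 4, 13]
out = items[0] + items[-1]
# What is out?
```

items has length 8. items[0] = 9.
items has length 8. Negative index -1 maps to positive index 8 + (-1) = 7. items[7] = 13.
Sum: 9 + 13 = 22.

22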